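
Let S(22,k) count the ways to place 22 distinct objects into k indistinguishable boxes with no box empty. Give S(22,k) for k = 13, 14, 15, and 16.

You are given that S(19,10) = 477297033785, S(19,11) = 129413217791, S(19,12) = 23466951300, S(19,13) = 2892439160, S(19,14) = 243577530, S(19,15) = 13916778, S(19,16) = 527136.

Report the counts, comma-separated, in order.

row 20: T[20][11]=11·129413217791+477297033785=1900842429486  T[20][12]=12·23466951300+129413217791=411016633391  T[20][13]=13·2892439160+23466951300=61068660380  T[20][14]=14·243577530+2892439160=6302524580  T[20][15]=15·13916778+243577530=452329200  T[20][16]=16·527136+13916778=22350954
row 21: T[21][12]=12·411016633391+1900842429486=6833042030178  T[21][13]=13·61068660380+411016633391=1204909218331  T[21][14]=14·6302524580+61068660380=149304004500  T[21][15]=15·452329200+6302524580=13087462580  T[21][16]=16·22350954+452329200=809944464
row 22: T[22][13]=13·1204909218331+6833042030178=22496861868481  T[22][14]=14·149304004500+1204909218331=3295165281331  T[22][15]=15·13087462580+149304004500=345615943200  T[22][16]=16·809944464+13087462580=26046574004
Read S(22,13) = 22496861868481, S(22,14) = 3295165281331, S(22,15) = 345615943200, S(22,16) = 26046574004.

22496861868481, 3295165281331, 345615943200, 26046574004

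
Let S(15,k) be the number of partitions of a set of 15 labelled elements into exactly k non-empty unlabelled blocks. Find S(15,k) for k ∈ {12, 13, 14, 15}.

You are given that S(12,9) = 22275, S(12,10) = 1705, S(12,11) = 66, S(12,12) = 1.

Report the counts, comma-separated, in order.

i=13: T(13,10)=22275+10·1705=39325 | T(13,11)=1705+11·66=2431 | T(13,12)=66+12·1=78 | T(13,13)=1+13·0=1
i=14: T(14,11)=39325+11·2431=66066 | T(14,12)=2431+12·78=3367 | T(14,13)=78+13·1=91 | T(14,14)=1+14·0=1
i=15: T(15,12)=66066+12·3367=106470 | T(15,13)=3367+13·91=4550 | T(15,14)=91+14·1=105 | T(15,15)=1+15·0=1
Read S(15,12) = 106470, S(15,13) = 4550, S(15,14) = 105, S(15,15) = 1.

106470, 4550, 105, 1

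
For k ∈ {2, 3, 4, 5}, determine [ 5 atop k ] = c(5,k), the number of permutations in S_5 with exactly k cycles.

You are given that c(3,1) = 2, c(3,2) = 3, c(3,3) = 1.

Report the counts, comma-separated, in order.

row 4: T[4][1]=3·2+0=6  T[4][2]=3·3+2=11  T[4][3]=3·1+3=6  T[4][4]=3·0+1=1
row 5: T[5][2]=4·11+6=50  T[5][3]=4·6+11=35  T[5][4]=4·1+6=10  T[5][5]=4·0+1=1
Read c(5,2) = 50, c(5,3) = 35, c(5,4) = 10, c(5,5) = 1.

50, 35, 10, 1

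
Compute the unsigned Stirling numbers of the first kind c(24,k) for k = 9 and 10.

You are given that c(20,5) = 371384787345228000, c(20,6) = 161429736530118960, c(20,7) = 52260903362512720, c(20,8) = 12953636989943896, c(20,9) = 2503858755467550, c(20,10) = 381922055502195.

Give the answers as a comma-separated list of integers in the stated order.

[21] T[21,6]:20*161429736530118960+371384787345228000=3599979517947607200 · T[21,7]:20*52260903362512720+161429736530118960=1206647803780373360 · T[21,8]:20*12953636989943896+52260903362512720=311333643161390640 · T[21,9]:20*2503858755467550+12953636989943896=63030812099294896 · T[21,10]:20*381922055502195+2503858755467550=10142299865511450
[22] T[22,7]:21*1206647803780373360+3599979517947607200=28939583397335447760 · T[22,8]:21*311333643161390640+1206647803780373360=7744654310169576800 · T[22,9]:21*63030812099294896+311333643161390640=1634980697246583456 · T[22,10]:21*10142299865511450+63030812099294896=276019109275035346
[23] T[23,8]:22*7744654310169576800+28939583397335447760=199321978221066137360 · T[23,9]:22*1634980697246583456+7744654310169576800=43714229649594412832 · T[23,10]:22*276019109275035346+1634980697246583456=7707401101297361068
[24] T[24,9]:23*43714229649594412832+199321978221066137360=1204749260161737632496 · T[24,10]:23*7707401101297361068+43714229649594412832=220984454979433717396
Read c(24,9) = 1204749260161737632496, c(24,10) = 220984454979433717396.

1204749260161737632496, 220984454979433717396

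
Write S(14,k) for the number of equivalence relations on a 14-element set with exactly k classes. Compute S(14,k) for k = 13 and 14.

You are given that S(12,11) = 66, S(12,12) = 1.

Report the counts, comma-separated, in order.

[13] T[13,12]:12*1+66=78 · T[13,13]:13*0+1=1
[14] T[14,13]:13*1+78=91 · T[14,14]:14*0+1=1
Read S(14,13) = 91, S(14,14) = 1.

91, 1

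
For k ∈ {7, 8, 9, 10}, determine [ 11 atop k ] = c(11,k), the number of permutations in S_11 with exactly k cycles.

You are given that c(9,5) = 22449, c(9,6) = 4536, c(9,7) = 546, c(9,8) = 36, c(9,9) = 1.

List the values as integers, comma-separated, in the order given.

i=10: T(10,6)=22449+9·4536=63273 | T(10,7)=4536+9·546=9450 | T(10,8)=546+9·36=870 | T(10,9)=36+9·1=45 | T(10,10)=1+9·0=1
i=11: T(11,7)=63273+10·9450=157773 | T(11,8)=9450+10·870=18150 | T(11,9)=870+10·45=1320 | T(11,10)=45+10·1=55
Read c(11,7) = 157773, c(11,8) = 18150, c(11,9) = 1320, c(11,10) = 55.

157773, 18150, 1320, 55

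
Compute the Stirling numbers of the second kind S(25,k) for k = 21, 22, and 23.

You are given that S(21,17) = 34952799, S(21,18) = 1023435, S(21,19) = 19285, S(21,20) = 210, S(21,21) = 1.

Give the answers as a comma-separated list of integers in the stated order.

168519505, 3200450, 40250

@22  (22,18):1023435·18+34952799→53374629, (22,19):19285·19+1023435→1389850, (22,20):210·20+19285→23485, (22,21):1·21+210→231, (22,22):0·22+1→1
@23  (23,19):1389850·19+53374629→79781779, (23,20):23485·20+1389850→1859550, (23,21):231·21+23485→28336, (23,22):1·22+231→253, (23,23):0·23+1→1
@24  (24,20):1859550·20+79781779→116972779, (24,21):28336·21+1859550→2454606, (24,22):253·22+28336→33902, (24,23):1·23+253→276
@25  (25,21):2454606·21+116972779→168519505, (25,22):33902·22+2454606→3200450, (25,23):276·23+33902→40250
Read S(25,21) = 168519505, S(25,22) = 3200450, S(25,23) = 40250.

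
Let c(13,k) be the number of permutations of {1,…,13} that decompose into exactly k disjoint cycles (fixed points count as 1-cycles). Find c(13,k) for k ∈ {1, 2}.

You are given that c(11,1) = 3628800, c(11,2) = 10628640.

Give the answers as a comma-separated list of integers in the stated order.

479001600, 1486442880

row 12: T[12][1]=11·3628800+0=39916800  T[12][2]=11·10628640+3628800=120543840
row 13: T[13][1]=12·39916800+0=479001600  T[13][2]=12·120543840+39916800=1486442880
Read c(13,1) = 479001600, c(13,2) = 1486442880.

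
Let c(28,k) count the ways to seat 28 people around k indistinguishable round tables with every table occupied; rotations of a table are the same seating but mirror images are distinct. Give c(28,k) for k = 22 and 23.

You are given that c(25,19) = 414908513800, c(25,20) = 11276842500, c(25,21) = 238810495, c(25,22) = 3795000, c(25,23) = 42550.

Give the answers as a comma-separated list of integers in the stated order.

[26] T[26,20]:25*11276842500+414908513800=696829576300 · T[26,21]:25*238810495+11276842500=17247104875 · T[26,22]:25*3795000+238810495=333685495 · T[26,23]:25*42550+3795000=4858750
[27] T[27,21]:26*17247104875+696829576300=1145254303050 · T[27,22]:26*333685495+17247104875=25922927745 · T[27,23]:26*4858750+333685495=460012995
[28] T[28,22]:27*25922927745+1145254303050=1845173352165 · T[28,23]:27*460012995+25922927745=38343278610
Read c(28,22) = 1845173352165, c(28,23) = 38343278610.

1845173352165, 38343278610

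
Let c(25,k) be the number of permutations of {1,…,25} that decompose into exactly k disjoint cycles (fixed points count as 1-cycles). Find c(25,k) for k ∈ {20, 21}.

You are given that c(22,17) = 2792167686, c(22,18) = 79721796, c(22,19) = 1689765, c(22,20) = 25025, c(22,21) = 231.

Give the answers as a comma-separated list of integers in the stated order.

r23: T_23,18=22×79721796+2792167686=4546047198; T_23,19=22×1689765+79721796=116896626; T_23,20=22×25025+1689765=2240315; T_23,21=22×231+25025=30107
r24: T_24,19=23×116896626+4546047198=7234669596; T_24,20=23×2240315+116896626=168423871; T_24,21=23×30107+2240315=2932776
r25: T_25,20=24×168423871+7234669596=11276842500; T_25,21=24×2932776+168423871=238810495
Read c(25,20) = 11276842500, c(25,21) = 238810495.

11276842500, 238810495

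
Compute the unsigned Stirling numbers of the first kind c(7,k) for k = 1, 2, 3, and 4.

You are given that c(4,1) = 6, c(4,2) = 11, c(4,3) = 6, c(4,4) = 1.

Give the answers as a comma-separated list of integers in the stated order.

720, 1764, 1624, 735

r5: T_5,1=4×6+0=24; T_5,2=4×11+6=50; T_5,3=4×6+11=35; T_5,4=4×1+6=10
r6: T_6,1=5×24+0=120; T_6,2=5×50+24=274; T_6,3=5×35+50=225; T_6,4=5×10+35=85
r7: T_7,1=6×120+0=720; T_7,2=6×274+120=1764; T_7,3=6×225+274=1624; T_7,4=6×85+225=735
Read c(7,1) = 720, c(7,2) = 1764, c(7,3) = 1624, c(7,4) = 735.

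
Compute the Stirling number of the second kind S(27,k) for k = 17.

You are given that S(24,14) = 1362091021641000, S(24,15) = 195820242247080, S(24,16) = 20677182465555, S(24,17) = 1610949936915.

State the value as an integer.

@25  (25,15):195820242247080·15+1362091021641000→4299394655347200, (25,16):20677182465555·16+195820242247080→526655161695960, (25,17):1610949936915·17+20677182465555→48063331393110
@26  (26,16):526655161695960·16+4299394655347200→12725877242482560, (26,17):48063331393110·17+526655161695960→1343731795378830
@27  (27,17):1343731795378830·17+12725877242482560→35569317763922670
Read S(27,17) = 35569317763922670.

35569317763922670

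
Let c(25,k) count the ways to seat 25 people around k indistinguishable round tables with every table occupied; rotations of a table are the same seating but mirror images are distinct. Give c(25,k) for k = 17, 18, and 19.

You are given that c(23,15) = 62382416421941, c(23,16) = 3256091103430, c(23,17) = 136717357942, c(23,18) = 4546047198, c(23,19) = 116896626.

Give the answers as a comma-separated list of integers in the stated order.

290886679867135, 12191224980000, 414908513800

[24] T[24,16]:23*3256091103430+62382416421941=137272511800831 · T[24,17]:23*136717357942+3256091103430=6400590336096 · T[24,18]:23*4546047198+136717357942=241276443496 · T[24,19]:23*116896626+4546047198=7234669596
[25] T[25,17]:24*6400590336096+137272511800831=290886679867135 · T[25,18]:24*241276443496+6400590336096=12191224980000 · T[25,19]:24*7234669596+241276443496=414908513800
Read c(25,17) = 290886679867135, c(25,18) = 12191224980000, c(25,19) = 414908513800.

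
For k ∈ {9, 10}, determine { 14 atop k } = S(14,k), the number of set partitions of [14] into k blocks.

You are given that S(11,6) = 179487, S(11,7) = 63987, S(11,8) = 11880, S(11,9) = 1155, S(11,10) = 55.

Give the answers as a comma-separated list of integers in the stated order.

i=12: T(12,7)=179487+7·63987=627396 | T(12,8)=63987+8·11880=159027 | T(12,9)=11880+9·1155=22275 | T(12,10)=1155+10·55=1705
i=13: T(13,8)=627396+8·159027=1899612 | T(13,9)=159027+9·22275=359502 | T(13,10)=22275+10·1705=39325
i=14: T(14,9)=1899612+9·359502=5135130 | T(14,10)=359502+10·39325=752752
Read S(14,9) = 5135130, S(14,10) = 752752.

5135130, 752752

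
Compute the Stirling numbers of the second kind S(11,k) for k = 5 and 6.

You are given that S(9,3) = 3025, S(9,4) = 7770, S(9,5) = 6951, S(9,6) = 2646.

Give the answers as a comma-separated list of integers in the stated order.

246730, 179487

@10  (10,4):7770·4+3025→34105, (10,5):6951·5+7770→42525, (10,6):2646·6+6951→22827
@11  (11,5):42525·5+34105→246730, (11,6):22827·6+42525→179487
Read S(11,5) = 246730, S(11,6) = 179487.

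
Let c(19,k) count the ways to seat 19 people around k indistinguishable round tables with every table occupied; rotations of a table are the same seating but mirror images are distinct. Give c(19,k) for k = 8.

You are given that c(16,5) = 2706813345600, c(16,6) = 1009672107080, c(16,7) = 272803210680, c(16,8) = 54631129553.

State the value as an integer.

557921681547048

row 17: T[17][6]=16·1009672107080+2706813345600=18861567058880  T[17][7]=16·272803210680+1009672107080=5374523477960  T[17][8]=16·54631129553+272803210680=1146901283528
row 18: T[18][7]=17·5374523477960+18861567058880=110228466184200  T[18][8]=17·1146901283528+5374523477960=24871845297936
row 19: T[19][8]=18·24871845297936+110228466184200=557921681547048
Read c(19,8) = 557921681547048.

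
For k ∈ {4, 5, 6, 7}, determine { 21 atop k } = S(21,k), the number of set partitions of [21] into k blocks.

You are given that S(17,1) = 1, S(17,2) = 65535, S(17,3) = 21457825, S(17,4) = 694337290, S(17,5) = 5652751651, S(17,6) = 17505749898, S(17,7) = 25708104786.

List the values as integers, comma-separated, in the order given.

181509070050, 3791262568401, 26585679462804, 82310957214948

[18] T[18,1]:1*1+0=1 · T[18,2]:2*65535+1=131071 · T[18,3]:3*21457825+65535=64439010 · T[18,4]:4*694337290+21457825=2798806985 · T[18,5]:5*5652751651+694337290=28958095545 · T[18,6]:6*17505749898+5652751651=110687251039 · T[18,7]:7*25708104786+17505749898=197462483400
[19] T[19,2]:2*131071+1=262143 · T[19,3]:3*64439010+131071=193448101 · T[19,4]:4*2798806985+64439010=11259666950 · T[19,5]:5*28958095545+2798806985=147589284710 · T[19,6]:6*110687251039+28958095545=693081601779 · T[19,7]:7*197462483400+110687251039=1492924634839
[20] T[20,3]:3*193448101+262143=580606446 · T[20,4]:4*11259666950+193448101=45232115901 · T[20,5]:5*147589284710+11259666950=749206090500 · T[20,6]:6*693081601779+147589284710=4306078895384 · T[20,7]:7*1492924634839+693081601779=11143554045652
[21] T[21,4]:4*45232115901+580606446=181509070050 · T[21,5]:5*749206090500+45232115901=3791262568401 · T[21,6]:6*4306078895384+749206090500=26585679462804 · T[21,7]:7*11143554045652+4306078895384=82310957214948
Read S(21,4) = 181509070050, S(21,5) = 3791262568401, S(21,6) = 26585679462804, S(21,7) = 82310957214948.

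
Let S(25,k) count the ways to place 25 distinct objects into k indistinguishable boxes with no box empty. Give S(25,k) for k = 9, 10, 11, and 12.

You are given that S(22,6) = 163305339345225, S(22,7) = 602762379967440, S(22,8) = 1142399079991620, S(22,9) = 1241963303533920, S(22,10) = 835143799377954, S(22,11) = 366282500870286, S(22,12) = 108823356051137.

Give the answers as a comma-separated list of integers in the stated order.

1167921451092973005, 1203163392175387500, 802355904438462660, 362262620784874680

@23  (23,7):602762379967440·7+163305339345225→4382641999117305, (23,8):1142399079991620·8+602762379967440→9741955019900400, (23,9):1241963303533920·9+1142399079991620→12320068811796900, (23,10):835143799377954·10+1241963303533920→9593401297313460, (23,11):366282500870286·11+835143799377954→4864251308951100, (23,12):108823356051137·12+366282500870286→1672162773483930
@24  (24,8):9741955019900400·8+4382641999117305→82318282158320505, (24,9):12320068811796900·9+9741955019900400→120622574326072500, (24,10):9593401297313460·10+12320068811796900→108254081784931500, (24,11):4864251308951100·11+9593401297313460→63100165695775560, (24,12):1672162773483930·12+4864251308951100→24930204590758260
@25  (25,9):120622574326072500·9+82318282158320505→1167921451092973005, (25,10):108254081784931500·10+120622574326072500→1203163392175387500, (25,11):63100165695775560·11+108254081784931500→802355904438462660, (25,12):24930204590758260·12+63100165695775560→362262620784874680
Read S(25,9) = 1167921451092973005, S(25,10) = 1203163392175387500, S(25,11) = 802355904438462660, S(25,12) = 362262620784874680.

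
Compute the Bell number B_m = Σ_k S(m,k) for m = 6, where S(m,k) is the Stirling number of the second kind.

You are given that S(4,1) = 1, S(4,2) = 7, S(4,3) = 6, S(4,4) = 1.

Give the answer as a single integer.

203

row 5: T[5][1]=1·1+0=1  T[5][2]=2·7+1=15  T[5][3]=3·6+7=25  T[5][4]=4·1+6=10  T[5][5]=5·0+1=1
row 6: T[6][1]=1·1+0=1  T[6][2]=2·15+1=31  T[6][3]=3·25+15=90  T[6][4]=4·10+25=65  T[6][5]=5·1+10=15  T[6][6]=6·0+1=1
B_6 = ΣS(6,k) = 1+31+90+65+15+1 = 203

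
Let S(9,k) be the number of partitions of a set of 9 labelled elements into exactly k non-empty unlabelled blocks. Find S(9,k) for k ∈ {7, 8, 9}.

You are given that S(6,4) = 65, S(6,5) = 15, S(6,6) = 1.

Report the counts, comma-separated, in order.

r7: T_7,5=5×15+65=140; T_7,6=6×1+15=21; T_7,7=7×0+1=1
r8: T_8,6=6×21+140=266; T_8,7=7×1+21=28; T_8,8=8×0+1=1
r9: T_9,7=7×28+266=462; T_9,8=8×1+28=36; T_9,9=9×0+1=1
Read S(9,7) = 462, S(9,8) = 36, S(9,9) = 1.

462, 36, 1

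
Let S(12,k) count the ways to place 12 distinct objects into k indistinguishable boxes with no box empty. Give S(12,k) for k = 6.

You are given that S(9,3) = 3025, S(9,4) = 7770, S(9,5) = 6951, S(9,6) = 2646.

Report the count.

1323652

[10] T[10,4]:4*7770+3025=34105 · T[10,5]:5*6951+7770=42525 · T[10,6]:6*2646+6951=22827
[11] T[11,5]:5*42525+34105=246730 · T[11,6]:6*22827+42525=179487
[12] T[12,6]:6*179487+246730=1323652
Read S(12,6) = 1323652.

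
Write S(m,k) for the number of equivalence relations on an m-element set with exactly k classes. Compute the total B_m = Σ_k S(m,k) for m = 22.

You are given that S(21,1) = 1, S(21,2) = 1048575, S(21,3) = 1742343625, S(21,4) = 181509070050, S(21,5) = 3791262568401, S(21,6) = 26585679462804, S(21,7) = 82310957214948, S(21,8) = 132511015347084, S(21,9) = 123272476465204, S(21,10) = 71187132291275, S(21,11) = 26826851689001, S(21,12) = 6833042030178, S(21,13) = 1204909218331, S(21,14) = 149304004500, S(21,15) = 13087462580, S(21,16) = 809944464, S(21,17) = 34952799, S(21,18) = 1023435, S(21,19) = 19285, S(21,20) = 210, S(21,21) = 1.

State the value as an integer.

4506715738447323

@22  (22,1):1·1+0→1, (22,2):1048575·2+1→2097151, (22,3):1742343625·3+1048575→5228079450, (22,4):181509070050·4+1742343625→727778623825, (22,5):3791262568401·5+181509070050→19137821912055, (22,6):26585679462804·6+3791262568401→163305339345225, (22,7):82310957214948·7+26585679462804→602762379967440, (22,8):132511015347084·8+82310957214948→1142399079991620, (22,9):123272476465204·9+132511015347084→1241963303533920, (22,10):71187132291275·10+123272476465204→835143799377954, (22,11):26826851689001·11+71187132291275→366282500870286, (22,12):6833042030178·12+26826851689001→108823356051137, (22,13):1204909218331·13+6833042030178→22496861868481, (22,14):149304004500·14+1204909218331→3295165281331, (22,15):13087462580·15+149304004500→345615943200, (22,16):809944464·16+13087462580→26046574004, (22,17):34952799·17+809944464→1404142047, (22,18):1023435·18+34952799→53374629, (22,19):19285·19+1023435→1389850, (22,20):210·20+19285→23485, (22,21):1·21+210→231, (22,22):0·22+1→1
B_22 = ΣS(22,k) = 1+2097151+5228079450+727778623825+19137821912055+163305339345225+602762379967440+1142399079991620+1241963303533920+835143799377954+366282500870286+108823356051137+22496861868481+3295165281331+345615943200+26046574004+1404142047+53374629+1389850+23485+231+1 = 4506715738447323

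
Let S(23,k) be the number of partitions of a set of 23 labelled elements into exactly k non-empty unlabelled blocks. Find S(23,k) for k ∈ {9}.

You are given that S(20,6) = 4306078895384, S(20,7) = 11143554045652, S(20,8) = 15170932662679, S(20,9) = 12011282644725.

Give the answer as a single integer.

12320068811796900

row 21: T[21][7]=7·11143554045652+4306078895384=82310957214948  T[21][8]=8·15170932662679+11143554045652=132511015347084  T[21][9]=9·12011282644725+15170932662679=123272476465204
row 22: T[22][8]=8·132511015347084+82310957214948=1142399079991620  T[22][9]=9·123272476465204+132511015347084=1241963303533920
row 23: T[23][9]=9·1241963303533920+1142399079991620=12320068811796900
Read S(23,9) = 12320068811796900.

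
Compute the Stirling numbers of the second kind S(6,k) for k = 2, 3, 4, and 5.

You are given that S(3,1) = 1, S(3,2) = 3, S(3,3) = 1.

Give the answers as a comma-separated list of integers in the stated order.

31, 90, 65, 15

@4  (4,1):1·1+0→1, (4,2):3·2+1→7, (4,3):1·3+3→6, (4,4):0·4+1→1
@5  (5,1):1·1+0→1, (5,2):7·2+1→15, (5,3):6·3+7→25, (5,4):1·4+6→10, (5,5):0·5+1→1
@6  (6,2):15·2+1→31, (6,3):25·3+15→90, (6,4):10·4+25→65, (6,5):1·5+10→15
Read S(6,2) = 31, S(6,3) = 90, S(6,4) = 65, S(6,5) = 15.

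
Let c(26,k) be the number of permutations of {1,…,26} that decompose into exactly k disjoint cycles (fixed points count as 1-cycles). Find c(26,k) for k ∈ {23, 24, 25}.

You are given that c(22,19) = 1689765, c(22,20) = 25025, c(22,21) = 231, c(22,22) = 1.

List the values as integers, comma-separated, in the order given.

4858750, 50050, 325

[23] T[23,20]:22*25025+1689765=2240315 · T[23,21]:22*231+25025=30107 · T[23,22]:22*1+231=253 · T[23,23]:22*0+1=1
[24] T[24,21]:23*30107+2240315=2932776 · T[24,22]:23*253+30107=35926 · T[24,23]:23*1+253=276 · T[24,24]:23*0+1=1
[25] T[25,22]:24*35926+2932776=3795000 · T[25,23]:24*276+35926=42550 · T[25,24]:24*1+276=300 · T[25,25]:24*0+1=1
[26] T[26,23]:25*42550+3795000=4858750 · T[26,24]:25*300+42550=50050 · T[26,25]:25*1+300=325
Read c(26,23) = 4858750, c(26,24) = 50050, c(26,25) = 325.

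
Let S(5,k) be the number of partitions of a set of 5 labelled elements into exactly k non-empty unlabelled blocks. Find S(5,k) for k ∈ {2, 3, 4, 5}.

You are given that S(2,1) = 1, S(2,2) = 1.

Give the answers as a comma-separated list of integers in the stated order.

15, 25, 10, 1

r3: T_3,1=1×1+0=1; T_3,2=2×1+1=3; T_3,3=3×0+1=1
r4: T_4,1=1×1+0=1; T_4,2=2×3+1=7; T_4,3=3×1+3=6; T_4,4=4×0+1=1
r5: T_5,2=2×7+1=15; T_5,3=3×6+7=25; T_5,4=4×1+6=10; T_5,5=5×0+1=1
Read S(5,2) = 15, S(5,3) = 25, S(5,4) = 10, S(5,5) = 1.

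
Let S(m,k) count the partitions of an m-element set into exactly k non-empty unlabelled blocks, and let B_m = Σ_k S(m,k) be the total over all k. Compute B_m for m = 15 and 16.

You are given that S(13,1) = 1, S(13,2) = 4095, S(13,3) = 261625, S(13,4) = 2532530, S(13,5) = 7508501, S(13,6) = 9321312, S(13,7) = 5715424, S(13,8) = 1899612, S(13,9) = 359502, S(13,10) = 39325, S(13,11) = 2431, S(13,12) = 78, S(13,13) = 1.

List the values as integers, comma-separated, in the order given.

@14  (14,1):1·1+0→1, (14,2):4095·2+1→8191, (14,3):261625·3+4095→788970, (14,4):2532530·4+261625→10391745, (14,5):7508501·5+2532530→40075035, (14,6):9321312·6+7508501→63436373, (14,7):5715424·7+9321312→49329280, (14,8):1899612·8+5715424→20912320, (14,9):359502·9+1899612→5135130, (14,10):39325·10+359502→752752, (14,11):2431·11+39325→66066, (14,12):78·12+2431→3367, (14,13):1·13+78→91, (14,14):0·14+1→1
@15  (15,1):1·1+0→1, (15,2):8191·2+1→16383, (15,3):788970·3+8191→2375101, (15,4):10391745·4+788970→42355950, (15,5):40075035·5+10391745→210766920, (15,6):63436373·6+40075035→420693273, (15,7):49329280·7+63436373→408741333, (15,8):20912320·8+49329280→216627840, (15,9):5135130·9+20912320→67128490, (15,10):752752·10+5135130→12662650, (15,11):66066·11+752752→1479478, (15,12):3367·12+66066→106470, (15,13):91·13+3367→4550, (15,14):1·14+91→105, (15,15):0·15+1→1
@16  (16,1):1·1+0→1, (16,2):16383·2+1→32767, (16,3):2375101·3+16383→7141686, (16,4):42355950·4+2375101→171798901, (16,5):210766920·5+42355950→1096190550, (16,6):420693273·6+210766920→2734926558, (16,7):408741333·7+420693273→3281882604, (16,8):216627840·8+408741333→2141764053, (16,9):67128490·9+216627840→820784250, (16,10):12662650·10+67128490→193754990, (16,11):1479478·11+12662650→28936908, (16,12):106470·12+1479478→2757118, (16,13):4550·13+106470→165620, (16,14):105·14+4550→6020, (16,15):1·15+105→120, (16,16):0·16+1→1
B_15 = ΣS(15,k) = 1+16383+2375101+42355950+210766920+420693273+408741333+216627840+67128490+12662650+1479478+106470+4550+105+1 = 1382958545
B_16 = ΣS(16,k) = 1+32767+7141686+171798901+1096190550+2734926558+3281882604+2141764053+820784250+193754990+28936908+2757118+165620+6020+120+1 = 10480142147

1382958545, 10480142147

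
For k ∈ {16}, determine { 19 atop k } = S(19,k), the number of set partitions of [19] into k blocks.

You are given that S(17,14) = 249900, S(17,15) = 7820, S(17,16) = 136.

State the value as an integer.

527136

i=18: T(18,15)=249900+15·7820=367200 | T(18,16)=7820+16·136=9996
i=19: T(19,16)=367200+16·9996=527136
Read S(19,16) = 527136.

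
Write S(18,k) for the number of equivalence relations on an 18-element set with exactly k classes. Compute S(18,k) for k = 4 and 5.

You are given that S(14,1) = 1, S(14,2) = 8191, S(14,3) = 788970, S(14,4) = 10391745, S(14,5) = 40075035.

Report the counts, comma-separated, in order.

2798806985, 28958095545

@15  (15,1):1·1+0→1, (15,2):8191·2+1→16383, (15,3):788970·3+8191→2375101, (15,4):10391745·4+788970→42355950, (15,5):40075035·5+10391745→210766920
@16  (16,2):16383·2+1→32767, (16,3):2375101·3+16383→7141686, (16,4):42355950·4+2375101→171798901, (16,5):210766920·5+42355950→1096190550
@17  (17,3):7141686·3+32767→21457825, (17,4):171798901·4+7141686→694337290, (17,5):1096190550·5+171798901→5652751651
@18  (18,4):694337290·4+21457825→2798806985, (18,5):5652751651·5+694337290→28958095545
Read S(18,4) = 2798806985, S(18,5) = 28958095545.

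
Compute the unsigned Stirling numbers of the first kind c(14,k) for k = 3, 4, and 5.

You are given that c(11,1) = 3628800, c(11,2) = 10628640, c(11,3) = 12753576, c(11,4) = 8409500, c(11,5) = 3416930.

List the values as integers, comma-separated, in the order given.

@12  (12,1):3628800·11+0→39916800, (12,2):10628640·11+3628800→120543840, (12,3):12753576·11+10628640→150917976, (12,4):8409500·11+12753576→105258076, (12,5):3416930·11+8409500→45995730
@13  (13,2):120543840·12+39916800→1486442880, (13,3):150917976·12+120543840→1931559552, (13,4):105258076·12+150917976→1414014888, (13,5):45995730·12+105258076→657206836
@14  (14,3):1931559552·13+1486442880→26596717056, (14,4):1414014888·13+1931559552→20313753096, (14,5):657206836·13+1414014888→9957703756
Read c(14,3) = 26596717056, c(14,4) = 20313753096, c(14,5) = 9957703756.

26596717056, 20313753096, 9957703756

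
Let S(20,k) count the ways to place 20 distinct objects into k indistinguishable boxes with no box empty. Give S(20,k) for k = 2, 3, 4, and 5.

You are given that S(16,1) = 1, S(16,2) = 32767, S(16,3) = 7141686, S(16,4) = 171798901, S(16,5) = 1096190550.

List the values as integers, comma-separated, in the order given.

row 17: T[17][1]=1·1+0=1  T[17][2]=2·32767+1=65535  T[17][3]=3·7141686+32767=21457825  T[17][4]=4·171798901+7141686=694337290  T[17][5]=5·1096190550+171798901=5652751651
row 18: T[18][1]=1·1+0=1  T[18][2]=2·65535+1=131071  T[18][3]=3·21457825+65535=64439010  T[18][4]=4·694337290+21457825=2798806985  T[18][5]=5·5652751651+694337290=28958095545
row 19: T[19][1]=1·1+0=1  T[19][2]=2·131071+1=262143  T[19][3]=3·64439010+131071=193448101  T[19][4]=4·2798806985+64439010=11259666950  T[19][5]=5·28958095545+2798806985=147589284710
row 20: T[20][2]=2·262143+1=524287  T[20][3]=3·193448101+262143=580606446  T[20][4]=4·11259666950+193448101=45232115901  T[20][5]=5·147589284710+11259666950=749206090500
Read S(20,2) = 524287, S(20,3) = 580606446, S(20,4) = 45232115901, S(20,5) = 749206090500.

524287, 580606446, 45232115901, 749206090500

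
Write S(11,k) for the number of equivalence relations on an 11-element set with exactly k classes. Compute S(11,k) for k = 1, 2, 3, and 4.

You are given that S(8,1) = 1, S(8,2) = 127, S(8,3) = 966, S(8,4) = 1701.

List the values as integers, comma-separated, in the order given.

1, 1023, 28501, 145750

r9: T_9,1=1×1+0=1; T_9,2=2×127+1=255; T_9,3=3×966+127=3025; T_9,4=4×1701+966=7770
r10: T_10,1=1×1+0=1; T_10,2=2×255+1=511; T_10,3=3×3025+255=9330; T_10,4=4×7770+3025=34105
r11: T_11,1=1×1+0=1; T_11,2=2×511+1=1023; T_11,3=3×9330+511=28501; T_11,4=4×34105+9330=145750
Read S(11,1) = 1, S(11,2) = 1023, S(11,3) = 28501, S(11,4) = 145750.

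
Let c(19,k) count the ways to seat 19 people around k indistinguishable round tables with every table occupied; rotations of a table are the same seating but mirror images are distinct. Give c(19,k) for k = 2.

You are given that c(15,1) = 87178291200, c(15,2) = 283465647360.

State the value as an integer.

i=16: T(16,1)=0+15·87178291200=1307674368000 | T(16,2)=87178291200+15·283465647360=4339163001600
i=17: T(17,1)=0+16·1307674368000=20922789888000 | T(17,2)=1307674368000+16·4339163001600=70734282393600
i=18: T(18,1)=0+17·20922789888000=355687428096000 | T(18,2)=20922789888000+17·70734282393600=1223405590579200
i=19: T(19,2)=355687428096000+18·1223405590579200=22376988058521600
Read c(19,2) = 22376988058521600.

22376988058521600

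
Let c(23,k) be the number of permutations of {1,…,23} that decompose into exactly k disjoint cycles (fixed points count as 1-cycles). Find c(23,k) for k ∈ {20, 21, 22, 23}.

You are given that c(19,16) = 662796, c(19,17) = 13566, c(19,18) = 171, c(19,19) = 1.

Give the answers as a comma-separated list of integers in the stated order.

2240315, 30107, 253, 1

@20  (20,17):13566·19+662796→920550, (20,18):171·19+13566→16815, (20,19):1·19+171→190, (20,20):0·19+1→1
@21  (21,18):16815·20+920550→1256850, (21,19):190·20+16815→20615, (21,20):1·20+190→210, (21,21):0·20+1→1
@22  (22,19):20615·21+1256850→1689765, (22,20):210·21+20615→25025, (22,21):1·21+210→231, (22,22):0·21+1→1
@23  (23,20):25025·22+1689765→2240315, (23,21):231·22+25025→30107, (23,22):1·22+231→253, (23,23):0·22+1→1
Read c(23,20) = 2240315, c(23,21) = 30107, c(23,22) = 253, c(23,23) = 1.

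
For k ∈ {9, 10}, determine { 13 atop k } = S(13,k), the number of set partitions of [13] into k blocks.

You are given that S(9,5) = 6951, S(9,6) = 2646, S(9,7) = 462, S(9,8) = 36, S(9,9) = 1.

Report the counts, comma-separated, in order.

r10: T_10,6=6×2646+6951=22827; T_10,7=7×462+2646=5880; T_10,8=8×36+462=750; T_10,9=9×1+36=45; T_10,10=10×0+1=1
r11: T_11,7=7×5880+22827=63987; T_11,8=8×750+5880=11880; T_11,9=9×45+750=1155; T_11,10=10×1+45=55
r12: T_12,8=8×11880+63987=159027; T_12,9=9×1155+11880=22275; T_12,10=10×55+1155=1705
r13: T_13,9=9×22275+159027=359502; T_13,10=10×1705+22275=39325
Read S(13,9) = 359502, S(13,10) = 39325.

359502, 39325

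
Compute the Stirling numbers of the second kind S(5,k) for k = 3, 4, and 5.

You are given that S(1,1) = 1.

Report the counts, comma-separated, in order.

25, 10, 1

i=2: T(2,1)=0+1·1=1 | T(2,2)=1+2·0=1
i=3: T(3,1)=0+1·1=1 | T(3,2)=1+2·1=3 | T(3,3)=1+3·0=1
i=4: T(4,2)=1+2·3=7 | T(4,3)=3+3·1=6 | T(4,4)=1+4·0=1
i=5: T(5,3)=7+3·6=25 | T(5,4)=6+4·1=10 | T(5,5)=1+5·0=1
Read S(5,3) = 25, S(5,4) = 10, S(5,5) = 1.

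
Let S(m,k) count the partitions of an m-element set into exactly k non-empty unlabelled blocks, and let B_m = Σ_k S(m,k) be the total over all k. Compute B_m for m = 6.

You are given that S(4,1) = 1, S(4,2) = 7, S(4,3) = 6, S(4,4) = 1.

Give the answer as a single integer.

203

row 5: T[5][1]=1·1+0=1  T[5][2]=2·7+1=15  T[5][3]=3·6+7=25  T[5][4]=4·1+6=10  T[5][5]=5·0+1=1
row 6: T[6][1]=1·1+0=1  T[6][2]=2·15+1=31  T[6][3]=3·25+15=90  T[6][4]=4·10+25=65  T[6][5]=5·1+10=15  T[6][6]=6·0+1=1
B_6 = ΣS(6,k) = 1+31+90+65+15+1 = 203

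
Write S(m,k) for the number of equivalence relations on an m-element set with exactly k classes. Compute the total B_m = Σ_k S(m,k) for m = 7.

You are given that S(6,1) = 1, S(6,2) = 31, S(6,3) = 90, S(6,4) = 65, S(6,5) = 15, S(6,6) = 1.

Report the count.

row 7: T[7][1]=1·1+0=1  T[7][2]=2·31+1=63  T[7][3]=3·90+31=301  T[7][4]=4·65+90=350  T[7][5]=5·15+65=140  T[7][6]=6·1+15=21  T[7][7]=7·0+1=1
B_7 = ΣS(7,k) = 1+63+301+350+140+21+1 = 877

877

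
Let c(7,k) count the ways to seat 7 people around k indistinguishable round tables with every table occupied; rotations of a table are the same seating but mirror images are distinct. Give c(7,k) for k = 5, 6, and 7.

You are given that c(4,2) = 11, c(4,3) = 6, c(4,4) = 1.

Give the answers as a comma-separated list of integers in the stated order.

@5  (5,3):6·4+11→35, (5,4):1·4+6→10, (5,5):0·4+1→1
@6  (6,4):10·5+35→85, (6,5):1·5+10→15, (6,6):0·5+1→1
@7  (7,5):15·6+85→175, (7,6):1·6+15→21, (7,7):0·6+1→1
Read c(7,5) = 175, c(7,6) = 21, c(7,7) = 1.

175, 21, 1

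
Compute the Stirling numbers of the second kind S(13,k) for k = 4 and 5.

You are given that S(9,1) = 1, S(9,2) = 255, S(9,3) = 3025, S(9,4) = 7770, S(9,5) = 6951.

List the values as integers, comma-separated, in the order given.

2532530, 7508501

row 10: T[10][1]=1·1+0=1  T[10][2]=2·255+1=511  T[10][3]=3·3025+255=9330  T[10][4]=4·7770+3025=34105  T[10][5]=5·6951+7770=42525
row 11: T[11][2]=2·511+1=1023  T[11][3]=3·9330+511=28501  T[11][4]=4·34105+9330=145750  T[11][5]=5·42525+34105=246730
row 12: T[12][3]=3·28501+1023=86526  T[12][4]=4·145750+28501=611501  T[12][5]=5·246730+145750=1379400
row 13: T[13][4]=4·611501+86526=2532530  T[13][5]=5·1379400+611501=7508501
Read S(13,4) = 2532530, S(13,5) = 7508501.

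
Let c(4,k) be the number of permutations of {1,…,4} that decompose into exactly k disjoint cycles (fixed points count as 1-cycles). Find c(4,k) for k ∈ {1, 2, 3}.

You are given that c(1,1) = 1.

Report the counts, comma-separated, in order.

i=2: T(2,1)=0+1·1=1 | T(2,2)=1+1·0=1
i=3: T(3,1)=0+2·1=2 | T(3,2)=1+2·1=3 | T(3,3)=1+2·0=1
i=4: T(4,1)=0+3·2=6 | T(4,2)=2+3·3=11 | T(4,3)=3+3·1=6
Read c(4,1) = 6, c(4,2) = 11, c(4,3) = 6.

6, 11, 6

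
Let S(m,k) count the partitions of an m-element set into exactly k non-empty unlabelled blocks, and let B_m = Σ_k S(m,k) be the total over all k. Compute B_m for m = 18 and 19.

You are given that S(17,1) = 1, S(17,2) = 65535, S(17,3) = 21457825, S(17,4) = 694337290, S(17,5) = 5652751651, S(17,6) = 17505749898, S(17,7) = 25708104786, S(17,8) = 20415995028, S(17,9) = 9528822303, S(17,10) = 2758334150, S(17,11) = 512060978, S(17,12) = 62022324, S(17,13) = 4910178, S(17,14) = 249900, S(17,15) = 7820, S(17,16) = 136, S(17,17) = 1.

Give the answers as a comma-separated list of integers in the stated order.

682076806159, 5832742205057

i=18: T(18,1)=0+1·1=1 | T(18,2)=1+2·65535=131071 | T(18,3)=65535+3·21457825=64439010 | T(18,4)=21457825+4·694337290=2798806985 | T(18,5)=694337290+5·5652751651=28958095545 | T(18,6)=5652751651+6·17505749898=110687251039 | T(18,7)=17505749898+7·25708104786=197462483400 | T(18,8)=25708104786+8·20415995028=189036065010 | T(18,9)=20415995028+9·9528822303=106175395755 | T(18,10)=9528822303+10·2758334150=37112163803 | T(18,11)=2758334150+11·512060978=8391004908 | T(18,12)=512060978+12·62022324=1256328866 | T(18,13)=62022324+13·4910178=125854638 | T(18,14)=4910178+14·249900=8408778 | T(18,15)=249900+15·7820=367200 | T(18,16)=7820+16·136=9996 | T(18,17)=136+17·1=153 | T(18,18)=1+18·0=1
i=19: T(19,1)=0+1·1=1 | T(19,2)=1+2·131071=262143 | T(19,3)=131071+3·64439010=193448101 | T(19,4)=64439010+4·2798806985=11259666950 | T(19,5)=2798806985+5·28958095545=147589284710 | T(19,6)=28958095545+6·110687251039=693081601779 | T(19,7)=110687251039+7·197462483400=1492924634839 | T(19,8)=197462483400+8·189036065010=1709751003480 | T(19,9)=189036065010+9·106175395755=1144614626805 | T(19,10)=106175395755+10·37112163803=477297033785 | T(19,11)=37112163803+11·8391004908=129413217791 | T(19,12)=8391004908+12·1256328866=23466951300 | T(19,13)=1256328866+13·125854638=2892439160 | T(19,14)=125854638+14·8408778=243577530 | T(19,15)=8408778+15·367200=13916778 | T(19,16)=367200+16·9996=527136 | T(19,17)=9996+17·153=12597 | T(19,18)=153+18·1=171 | T(19,19)=1+19·0=1
B_18 = ΣS(18,k) = 1+131071+64439010+2798806985+28958095545+110687251039+197462483400+189036065010+106175395755+37112163803+8391004908+1256328866+125854638+8408778+367200+9996+153+1 = 682076806159
B_19 = ΣS(19,k) = 1+262143+193448101+11259666950+147589284710+693081601779+1492924634839+1709751003480+1144614626805+477297033785+129413217791+23466951300+2892439160+243577530+13916778+527136+12597+171+1 = 5832742205057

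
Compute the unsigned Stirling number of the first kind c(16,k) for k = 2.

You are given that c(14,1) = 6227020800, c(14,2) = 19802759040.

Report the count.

r15: T_15,1=14×6227020800+0=87178291200; T_15,2=14×19802759040+6227020800=283465647360
r16: T_16,2=15×283465647360+87178291200=4339163001600
Read c(16,2) = 4339163001600.

4339163001600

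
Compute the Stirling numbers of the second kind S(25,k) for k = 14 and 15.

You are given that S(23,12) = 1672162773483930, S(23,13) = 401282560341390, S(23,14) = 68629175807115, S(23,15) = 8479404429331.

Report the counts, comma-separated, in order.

25958110360896000, 4299394655347200

[24] T[24,13]:13*401282560341390+1672162773483930=6888836057922000 · T[24,14]:14*68629175807115+401282560341390=1362091021641000 · T[24,15]:15*8479404429331+68629175807115=195820242247080
[25] T[25,14]:14*1362091021641000+6888836057922000=25958110360896000 · T[25,15]:15*195820242247080+1362091021641000=4299394655347200
Read S(25,14) = 25958110360896000, S(25,15) = 4299394655347200.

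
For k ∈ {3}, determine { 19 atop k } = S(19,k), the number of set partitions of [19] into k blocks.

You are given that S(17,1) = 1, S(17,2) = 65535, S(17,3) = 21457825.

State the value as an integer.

193448101

[18] T[18,2]:2*65535+1=131071 · T[18,3]:3*21457825+65535=64439010
[19] T[19,3]:3*64439010+131071=193448101
Read S(19,3) = 193448101.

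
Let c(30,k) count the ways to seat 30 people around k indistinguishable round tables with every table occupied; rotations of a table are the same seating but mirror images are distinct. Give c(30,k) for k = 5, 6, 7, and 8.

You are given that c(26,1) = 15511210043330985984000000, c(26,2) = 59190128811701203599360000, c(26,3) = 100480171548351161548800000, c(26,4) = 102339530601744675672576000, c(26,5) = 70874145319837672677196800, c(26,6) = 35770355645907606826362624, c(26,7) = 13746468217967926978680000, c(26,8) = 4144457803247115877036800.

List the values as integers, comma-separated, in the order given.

@27  (27,2):59190128811701203599360000·26+15511210043330985984000000→1554454559147562279567360000, (27,3):100480171548351161548800000·26+59190128811701203599360000→2671674589068831403868160000, (27,4):102339530601744675672576000·26+100480171548351161548800000→2761307967193712729035776000, (27,5):70874145319837672677196800·26+102339530601744675672576000→1945067308917524165279692800, (27,6):35770355645907606826362624·26+70874145319837672677196800→1000903392113435450162625024, (27,7):13746468217967926978680000·26+35770355645907606826362624→393178529313073708272042624, (27,8):4144457803247115877036800·26+13746468217967926978680000→121502371102392939781636800
@28  (28,3):2671674589068831403868160000·27+1554454559147562279567360000→73689668464006010184007680000, (28,4):2761307967193712729035776000·27+2671674589068831403868160000→77226989703299075087834112000, (28,5):1945067308917524165279692800·27+2761307967193712729035776000→55278125307966865191587481600, (28,6):1000903392113435450162625024·27+1945067308917524165279692800→28969458895980281319670568448, (28,7):393178529313073708272042624·27+1000903392113435450162625024→11616723683566425573507775872, (28,8):121502371102392939781636800·27+393178529313073708272042624→3673742549077683082376236224
@29  (29,4):77226989703299075087834112000·28+73689668464006010184007680000→2236045380156380112643362816000, (29,5):55278125307966865191587481600·28+77226989703299075087834112000→1625014498326371300452283596800, (29,6):28969458895980281319670568448·28+55278125307966865191587481600→866422974395414742142363398144, (29,7):11616723683566425573507775872·28+28969458895980281319670568448→354237722035840197377888292864, (29,8):3673742549077683082376236224·28+11616723683566425573507775872→114481515057741551880042390144
@30  (30,5):1625014498326371300452283596800·29+2236045380156380112643362816000→49361465831621147825759587123200, (30,6):866422974395414742142363398144·29+1625014498326371300452283596800→26751280755793398822580822142976, (30,7):354237722035840197377888292864·29+866422974395414742142363398144→11139316913434780466101123891200, (30,8):114481515057741551880042390144·29+354237722035840197377888292864→3674201658710345201899117607040
Read c(30,5) = 49361465831621147825759587123200, c(30,6) = 26751280755793398822580822142976, c(30,7) = 11139316913434780466101123891200, c(30,8) = 3674201658710345201899117607040.

49361465831621147825759587123200, 26751280755793398822580822142976, 11139316913434780466101123891200, 3674201658710345201899117607040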